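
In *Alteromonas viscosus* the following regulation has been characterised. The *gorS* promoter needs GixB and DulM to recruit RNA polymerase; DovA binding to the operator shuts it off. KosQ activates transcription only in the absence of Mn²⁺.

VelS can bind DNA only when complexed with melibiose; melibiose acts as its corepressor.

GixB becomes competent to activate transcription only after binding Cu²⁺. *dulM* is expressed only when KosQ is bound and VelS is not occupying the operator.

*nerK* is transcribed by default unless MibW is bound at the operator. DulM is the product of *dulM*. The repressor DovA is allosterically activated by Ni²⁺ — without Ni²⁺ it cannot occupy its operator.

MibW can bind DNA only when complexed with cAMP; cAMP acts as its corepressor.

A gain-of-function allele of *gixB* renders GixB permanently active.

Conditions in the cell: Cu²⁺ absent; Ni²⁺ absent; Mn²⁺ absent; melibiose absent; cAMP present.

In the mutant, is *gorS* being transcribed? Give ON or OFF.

ON

GixB is constitutively active in this strain.
Mn²⁺ is absent, so KosQ is active.
Melibiose is absent, so VelS is inactive.
No repressor is bound and KosQ is active, so *dulM* is transcribed.
So DulM is produced and active.
Ni²⁺ is absent, so DovA is inactive.
No repressor is bound and GixB and DulM are active, so *gorS* is transcribed.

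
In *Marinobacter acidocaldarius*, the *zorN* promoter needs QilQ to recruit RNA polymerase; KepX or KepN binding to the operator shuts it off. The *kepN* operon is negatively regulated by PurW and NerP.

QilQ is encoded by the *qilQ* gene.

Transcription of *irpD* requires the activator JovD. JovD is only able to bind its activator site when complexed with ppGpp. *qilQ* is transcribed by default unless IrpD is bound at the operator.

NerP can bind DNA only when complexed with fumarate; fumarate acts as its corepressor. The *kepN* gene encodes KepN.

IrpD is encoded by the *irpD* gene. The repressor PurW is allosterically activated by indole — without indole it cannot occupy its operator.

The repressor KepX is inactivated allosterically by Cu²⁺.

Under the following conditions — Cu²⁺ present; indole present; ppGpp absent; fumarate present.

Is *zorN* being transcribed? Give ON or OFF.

ON

Cu²⁺ is present, so KepX is inactive.
ppGpp is absent, so JovD is inactive.
Required activator JovD is absent, so *irpD* is not transcribed.
So IrpD is not produced.
With no repressor bound, *qilQ* is transcribed.
So QilQ is produced and active.
Indole is present, so PurW is active.
Fumarate is present, so NerP is active.
With repressor PurW bound, *kepN* is not transcribed.
So KepN is not produced.
No repressor is bound and QilQ is active, so *zorN* is transcribed.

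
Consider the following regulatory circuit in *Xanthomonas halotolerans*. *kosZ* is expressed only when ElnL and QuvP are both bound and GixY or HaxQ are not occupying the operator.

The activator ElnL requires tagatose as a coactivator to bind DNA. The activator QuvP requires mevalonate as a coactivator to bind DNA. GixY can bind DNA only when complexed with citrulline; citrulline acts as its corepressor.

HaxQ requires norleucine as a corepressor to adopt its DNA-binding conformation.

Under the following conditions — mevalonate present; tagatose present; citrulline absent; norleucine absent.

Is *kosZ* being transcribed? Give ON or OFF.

ON

Citrulline is absent, so GixY is inactive.
Tagatose is present, so ElnL is active.
Mevalonate is present, so QuvP is active.
Norleucine is absent, so HaxQ is inactive.
No repressor is bound and ElnL and QuvP are active, so *kosZ* is transcribed.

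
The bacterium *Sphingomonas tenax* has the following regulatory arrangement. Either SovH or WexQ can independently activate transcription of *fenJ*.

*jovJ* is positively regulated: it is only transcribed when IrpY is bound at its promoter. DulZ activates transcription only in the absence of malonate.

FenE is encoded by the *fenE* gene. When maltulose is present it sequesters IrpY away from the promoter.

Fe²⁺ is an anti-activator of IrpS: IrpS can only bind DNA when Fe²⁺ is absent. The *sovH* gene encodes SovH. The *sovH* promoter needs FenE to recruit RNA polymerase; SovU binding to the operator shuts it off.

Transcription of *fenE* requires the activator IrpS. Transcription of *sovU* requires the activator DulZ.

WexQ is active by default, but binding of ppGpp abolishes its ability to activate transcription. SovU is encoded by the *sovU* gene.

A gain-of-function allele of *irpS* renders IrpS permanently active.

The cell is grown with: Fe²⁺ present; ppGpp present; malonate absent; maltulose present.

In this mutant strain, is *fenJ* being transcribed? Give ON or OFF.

OFF

Malonate is absent, so DulZ is active.
No repressor is bound and DulZ is active, so *sovU* is transcribed.
So SovU is produced and active.
IrpS is constitutively active in this strain.
No repressor is bound and IrpS is active, so *fenE* is transcribed.
So FenE is produced and active.
With repressor SovU bound, *sovH* is not transcribed.
So SovH is not produced.
ppGpp is present, so WexQ is inactive.
No activator is available at the *fenJ* promoter, so *fenJ* is not transcribed.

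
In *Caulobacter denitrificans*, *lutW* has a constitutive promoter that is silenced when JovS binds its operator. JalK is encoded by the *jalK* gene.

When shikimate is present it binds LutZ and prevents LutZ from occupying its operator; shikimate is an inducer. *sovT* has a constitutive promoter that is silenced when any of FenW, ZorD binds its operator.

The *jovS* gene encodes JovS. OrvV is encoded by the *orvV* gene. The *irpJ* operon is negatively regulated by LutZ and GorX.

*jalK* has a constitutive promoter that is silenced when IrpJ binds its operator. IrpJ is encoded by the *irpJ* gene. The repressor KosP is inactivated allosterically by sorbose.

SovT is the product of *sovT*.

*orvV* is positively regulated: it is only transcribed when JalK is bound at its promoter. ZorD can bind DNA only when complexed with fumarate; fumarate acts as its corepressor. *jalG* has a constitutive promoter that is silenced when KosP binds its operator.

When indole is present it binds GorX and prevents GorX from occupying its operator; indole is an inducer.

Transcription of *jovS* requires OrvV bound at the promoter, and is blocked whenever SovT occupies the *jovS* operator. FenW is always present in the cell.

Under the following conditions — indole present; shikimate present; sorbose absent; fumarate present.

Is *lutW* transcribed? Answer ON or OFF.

Shikimate is present, so LutZ is inactive.
Indole is present, so GorX is inactive.
With no repressor bound, *irpJ* is transcribed.
So IrpJ is produced and active.
With repressor IrpJ bound, *jalK* is not transcribed.
So JalK is not produced.
Required activator JalK is absent, so *orvV* is not transcribed.
So OrvV is not produced.
FenW is produced constitutively and is active.
Fumarate is present, so ZorD is active.
With repressor FenW bound, *sovT* is not transcribed.
So SovT is not produced.
Required activator OrvV is absent, so *jovS* is not transcribed.
So JovS is not produced.
With no repressor bound, *lutW* is transcribed.

ON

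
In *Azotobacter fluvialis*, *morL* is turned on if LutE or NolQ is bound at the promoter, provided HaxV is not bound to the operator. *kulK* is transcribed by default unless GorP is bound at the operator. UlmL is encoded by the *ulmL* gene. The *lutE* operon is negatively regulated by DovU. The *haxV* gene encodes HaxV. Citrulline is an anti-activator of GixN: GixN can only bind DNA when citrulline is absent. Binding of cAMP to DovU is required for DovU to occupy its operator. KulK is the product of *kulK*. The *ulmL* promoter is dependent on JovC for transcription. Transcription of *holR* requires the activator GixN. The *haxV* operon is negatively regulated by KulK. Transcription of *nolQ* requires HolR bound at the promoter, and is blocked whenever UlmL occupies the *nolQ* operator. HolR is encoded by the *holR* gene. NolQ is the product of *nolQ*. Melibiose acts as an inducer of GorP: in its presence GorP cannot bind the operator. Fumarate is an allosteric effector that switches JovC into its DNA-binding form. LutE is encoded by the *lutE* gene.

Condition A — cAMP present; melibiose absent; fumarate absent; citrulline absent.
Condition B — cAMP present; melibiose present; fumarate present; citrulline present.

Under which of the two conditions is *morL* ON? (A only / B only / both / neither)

neither

Condition A:
cAMP is present, so DovU is active.
With repressor DovU bound, *lutE* is not transcribed.
So LutE is not produced.
Melibiose is absent, so GorP is active.
With repressor GorP bound, *kulK* is not transcribed.
So KulK is not produced.
With no repressor bound, *haxV* is transcribed.
So HaxV is produced and active.
Fumarate is absent, so JovC is inactive.
Required activator JovC is absent, so *ulmL* is not transcribed.
So UlmL is not produced.
Citrulline is absent, so GixN is active.
No repressor is bound and GixN is active, so *holR* is transcribed.
So HolR is produced and active.
No repressor is bound and HolR is active, so *nolQ* is transcribed.
So NolQ is produced and active.
With repressor HaxV bound, *morL* is not transcribed.
→ *morL* is OFF in A.
Condition B:
cAMP is present, so DovU is active.
With repressor DovU bound, *lutE* is not transcribed.
So LutE is not produced.
Melibiose is present, so GorP is inactive.
With no repressor bound, *kulK* is transcribed.
So KulK is produced and active.
With repressor KulK bound, *haxV* is not transcribed.
So HaxV is not produced.
Fumarate is present, so JovC is active.
No repressor is bound and JovC is active, so *ulmL* is transcribed.
So UlmL is produced and active.
Citrulline is present, so GixN is inactive.
Required activator GixN is absent, so *holR* is not transcribed.
So HolR is not produced.
With repressor UlmL bound, *nolQ* is not transcribed.
So NolQ is not produced.
No activator is available at the *morL* promoter, so *morL* is not transcribed.
→ *morL* is OFF in B.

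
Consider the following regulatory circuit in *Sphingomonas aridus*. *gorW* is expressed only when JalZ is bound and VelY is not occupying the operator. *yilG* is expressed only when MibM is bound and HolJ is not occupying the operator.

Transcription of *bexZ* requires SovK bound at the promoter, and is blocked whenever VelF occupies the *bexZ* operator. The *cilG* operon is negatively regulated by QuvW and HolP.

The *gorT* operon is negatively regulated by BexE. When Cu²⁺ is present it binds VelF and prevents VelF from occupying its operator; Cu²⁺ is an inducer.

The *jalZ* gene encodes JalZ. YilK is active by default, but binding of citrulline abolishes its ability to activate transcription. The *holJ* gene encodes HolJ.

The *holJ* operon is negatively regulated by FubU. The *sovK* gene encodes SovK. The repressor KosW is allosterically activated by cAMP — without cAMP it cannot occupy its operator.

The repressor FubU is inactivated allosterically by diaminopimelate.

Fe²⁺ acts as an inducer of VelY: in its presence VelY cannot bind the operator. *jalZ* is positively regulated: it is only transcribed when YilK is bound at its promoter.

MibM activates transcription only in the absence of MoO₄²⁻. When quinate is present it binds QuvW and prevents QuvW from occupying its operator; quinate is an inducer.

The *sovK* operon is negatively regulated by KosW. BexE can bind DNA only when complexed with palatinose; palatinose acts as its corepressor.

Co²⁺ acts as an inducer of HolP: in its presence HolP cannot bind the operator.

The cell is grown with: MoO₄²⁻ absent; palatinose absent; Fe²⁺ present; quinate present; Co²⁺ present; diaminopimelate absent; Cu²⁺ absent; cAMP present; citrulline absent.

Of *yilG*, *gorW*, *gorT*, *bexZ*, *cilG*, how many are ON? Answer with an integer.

4

MoO₄²⁻ is absent, so MibM is active.
Diaminopimelate is absent, so FubU is active.
With repressor FubU bound, *holJ* is not transcribed.
So HolJ is not produced.
No repressor is bound and MibM is active, so *yilG* is transcribed.
→ *yilG* is ON.
Citrulline is absent, so YilK is active.
No repressor is bound and YilK is active, so *jalZ* is transcribed.
So JalZ is produced and active.
Fe²⁺ is present, so VelY is inactive.
No repressor is bound and JalZ is active, so *gorW* is transcribed.
→ *gorW* is ON.
Palatinose is absent, so BexE is inactive.
With no repressor bound, *gorT* is transcribed.
→ *gorT* is ON.
cAMP is present, so KosW is active.
With repressor KosW bound, *sovK* is not transcribed.
So SovK is not produced.
Cu²⁺ is absent, so VelF is active.
With repressor VelF bound, *bexZ* is not transcribed.
→ *bexZ* is OFF.
Quinate is present, so QuvW is inactive.
Co²⁺ is present, so HolP is inactive.
With no repressor bound, *cilG* is transcribed.
→ *cilG* is ON.
4 of the 5 genes are transcribed.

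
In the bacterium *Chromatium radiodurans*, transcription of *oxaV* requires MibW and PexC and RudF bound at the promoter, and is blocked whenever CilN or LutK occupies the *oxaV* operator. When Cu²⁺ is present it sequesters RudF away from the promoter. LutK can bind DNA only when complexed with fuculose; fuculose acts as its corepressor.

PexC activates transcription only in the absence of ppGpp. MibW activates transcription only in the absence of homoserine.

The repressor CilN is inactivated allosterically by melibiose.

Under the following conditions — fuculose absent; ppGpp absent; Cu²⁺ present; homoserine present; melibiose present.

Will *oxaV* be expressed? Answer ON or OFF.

OFF

Homoserine is present, so MibW is inactive.
Melibiose is present, so CilN is inactive.
ppGpp is absent, so PexC is active.
Fuculose is absent, so LutK is inactive.
Cu²⁺ is present, so RudF is inactive.
Required activator MibW is absent, so *oxaV* is not transcribed.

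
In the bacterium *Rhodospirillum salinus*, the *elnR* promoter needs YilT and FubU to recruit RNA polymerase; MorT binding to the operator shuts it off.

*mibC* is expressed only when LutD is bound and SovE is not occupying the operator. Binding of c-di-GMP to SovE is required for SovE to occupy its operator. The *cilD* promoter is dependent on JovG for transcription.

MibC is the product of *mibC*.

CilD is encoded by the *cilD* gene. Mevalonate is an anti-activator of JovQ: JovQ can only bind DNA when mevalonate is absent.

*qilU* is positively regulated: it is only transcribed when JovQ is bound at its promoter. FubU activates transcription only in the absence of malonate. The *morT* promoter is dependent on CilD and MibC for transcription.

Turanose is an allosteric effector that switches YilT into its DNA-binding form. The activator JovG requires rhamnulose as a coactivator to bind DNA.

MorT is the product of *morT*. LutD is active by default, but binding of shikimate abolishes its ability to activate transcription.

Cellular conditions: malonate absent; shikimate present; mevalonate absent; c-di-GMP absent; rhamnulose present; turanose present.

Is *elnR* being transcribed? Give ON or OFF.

ON

Rhamnulose is present, so JovG is active.
No repressor is bound and JovG is active, so *cilD* is transcribed.
So CilD is produced and active.
c-di-GMP is absent, so SovE is inactive.
Shikimate is present, so LutD is inactive.
Required activator LutD is absent, so *mibC* is not transcribed.
So MibC is not produced.
Required activator MibC is absent, so *morT* is not transcribed.
So MorT is not produced.
Turanose is present, so YilT is active.
Malonate is absent, so FubU is active.
No repressor is bound and YilT and FubU are active, so *elnR* is transcribed.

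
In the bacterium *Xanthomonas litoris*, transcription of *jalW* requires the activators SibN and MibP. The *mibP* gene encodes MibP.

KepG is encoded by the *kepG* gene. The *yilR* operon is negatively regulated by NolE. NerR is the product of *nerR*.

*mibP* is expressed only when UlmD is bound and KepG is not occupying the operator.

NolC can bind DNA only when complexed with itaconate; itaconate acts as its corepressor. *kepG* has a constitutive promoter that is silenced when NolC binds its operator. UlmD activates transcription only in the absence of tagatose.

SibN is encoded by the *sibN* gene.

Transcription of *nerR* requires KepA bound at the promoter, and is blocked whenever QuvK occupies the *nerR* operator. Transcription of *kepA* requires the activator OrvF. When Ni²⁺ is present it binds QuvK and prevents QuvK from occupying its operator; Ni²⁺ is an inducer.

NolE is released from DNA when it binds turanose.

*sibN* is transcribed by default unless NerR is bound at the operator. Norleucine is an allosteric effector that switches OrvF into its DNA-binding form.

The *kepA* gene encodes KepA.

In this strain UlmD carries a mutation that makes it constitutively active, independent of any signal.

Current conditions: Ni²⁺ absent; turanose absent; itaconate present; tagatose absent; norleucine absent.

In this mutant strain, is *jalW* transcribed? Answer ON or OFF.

ON

Ni²⁺ is absent, so QuvK is active.
Norleucine is absent, so OrvF is inactive.
Required activator OrvF is absent, so *kepA* is not transcribed.
So KepA is not produced.
With repressor QuvK bound, *nerR* is not transcribed.
So NerR is not produced.
With no repressor bound, *sibN* is transcribed.
So SibN is produced and active.
UlmD is constitutively active in this strain.
Itaconate is present, so NolC is active.
With repressor NolC bound, *kepG* is not transcribed.
So KepG is not produced.
No repressor is bound and UlmD is active, so *mibP* is transcribed.
So MibP is produced and active.
No repressor is bound and SibN and MibP are active, so *jalW* is transcribed.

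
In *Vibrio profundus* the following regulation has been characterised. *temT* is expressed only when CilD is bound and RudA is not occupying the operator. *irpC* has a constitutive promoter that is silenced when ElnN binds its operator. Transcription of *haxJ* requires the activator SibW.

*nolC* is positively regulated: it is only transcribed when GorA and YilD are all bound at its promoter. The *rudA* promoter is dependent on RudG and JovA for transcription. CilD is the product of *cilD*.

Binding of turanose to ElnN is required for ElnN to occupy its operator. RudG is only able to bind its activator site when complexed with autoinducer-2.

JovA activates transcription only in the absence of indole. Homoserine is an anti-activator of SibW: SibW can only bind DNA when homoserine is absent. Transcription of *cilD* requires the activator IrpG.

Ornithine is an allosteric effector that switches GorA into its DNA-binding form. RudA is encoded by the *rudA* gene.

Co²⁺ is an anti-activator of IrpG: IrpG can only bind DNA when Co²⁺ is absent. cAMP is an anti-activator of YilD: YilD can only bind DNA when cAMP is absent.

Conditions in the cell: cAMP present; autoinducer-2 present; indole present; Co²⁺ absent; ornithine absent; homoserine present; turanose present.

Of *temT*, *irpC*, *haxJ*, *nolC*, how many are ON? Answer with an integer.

1

Autoinducer-2 is present, so RudG is active.
Indole is present, so JovA is inactive.
Required activator JovA is absent, so *rudA* is not transcribed.
So RudA is not produced.
Co²⁺ is absent, so IrpG is active.
No repressor is bound and IrpG is active, so *cilD* is transcribed.
So CilD is produced and active.
No repressor is bound and CilD is active, so *temT* is transcribed.
→ *temT* is ON.
Turanose is present, so ElnN is active.
With repressor ElnN bound, *irpC* is not transcribed.
→ *irpC* is OFF.
Homoserine is present, so SibW is inactive.
Required activator SibW is absent, so *haxJ* is not transcribed.
→ *haxJ* is OFF.
Ornithine is absent, so GorA is inactive.
cAMP is present, so YilD is inactive.
Required activator GorA is absent, so *nolC* is not transcribed.
→ *nolC* is OFF.
1 of the 4 genes is transcribed.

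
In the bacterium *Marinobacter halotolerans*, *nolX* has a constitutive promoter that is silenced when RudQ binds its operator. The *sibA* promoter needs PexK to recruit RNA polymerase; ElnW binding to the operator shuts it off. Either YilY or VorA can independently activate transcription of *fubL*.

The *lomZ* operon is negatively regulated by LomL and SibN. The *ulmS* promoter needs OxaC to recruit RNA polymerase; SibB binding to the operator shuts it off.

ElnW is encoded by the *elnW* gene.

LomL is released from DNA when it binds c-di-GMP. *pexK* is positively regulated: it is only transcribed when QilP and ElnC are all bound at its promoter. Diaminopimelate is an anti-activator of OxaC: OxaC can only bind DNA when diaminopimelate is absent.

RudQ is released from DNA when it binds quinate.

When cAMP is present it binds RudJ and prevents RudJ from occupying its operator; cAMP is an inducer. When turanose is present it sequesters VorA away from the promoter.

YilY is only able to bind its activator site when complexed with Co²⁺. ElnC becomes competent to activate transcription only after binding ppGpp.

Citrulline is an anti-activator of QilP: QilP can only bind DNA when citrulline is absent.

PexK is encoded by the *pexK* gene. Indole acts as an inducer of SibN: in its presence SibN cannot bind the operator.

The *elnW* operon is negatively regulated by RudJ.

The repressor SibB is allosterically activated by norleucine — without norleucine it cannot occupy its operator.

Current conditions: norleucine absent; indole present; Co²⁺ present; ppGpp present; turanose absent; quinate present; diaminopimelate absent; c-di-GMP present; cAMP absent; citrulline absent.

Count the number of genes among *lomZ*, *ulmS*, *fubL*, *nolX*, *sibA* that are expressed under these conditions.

c-di-GMP is present, so LomL is inactive.
Indole is present, so SibN is inactive.
With no repressor bound, *lomZ* is transcribed.
→ *lomZ* is ON.
Diaminopimelate is absent, so OxaC is active.
Norleucine is absent, so SibB is inactive.
No repressor is bound and OxaC is active, so *ulmS* is transcribed.
→ *ulmS* is ON.
Co²⁺ is present, so YilY is active.
Turanose is absent, so VorA is active.
Activator YilY is present, so *fubL* is transcribed.
→ *fubL* is ON.
Quinate is present, so RudQ is inactive.
With no repressor bound, *nolX* is transcribed.
→ *nolX* is ON.
Citrulline is absent, so QilP is active.
ppGpp is present, so ElnC is active.
No repressor is bound and QilP and ElnC are active, so *pexK* is transcribed.
So PexK is produced and active.
cAMP is absent, so RudJ is active.
With repressor RudJ bound, *elnW* is not transcribed.
So ElnW is not produced.
No repressor is bound and PexK is active, so *sibA* is transcribed.
→ *sibA* is ON.
5 of the 5 genes are transcribed.

5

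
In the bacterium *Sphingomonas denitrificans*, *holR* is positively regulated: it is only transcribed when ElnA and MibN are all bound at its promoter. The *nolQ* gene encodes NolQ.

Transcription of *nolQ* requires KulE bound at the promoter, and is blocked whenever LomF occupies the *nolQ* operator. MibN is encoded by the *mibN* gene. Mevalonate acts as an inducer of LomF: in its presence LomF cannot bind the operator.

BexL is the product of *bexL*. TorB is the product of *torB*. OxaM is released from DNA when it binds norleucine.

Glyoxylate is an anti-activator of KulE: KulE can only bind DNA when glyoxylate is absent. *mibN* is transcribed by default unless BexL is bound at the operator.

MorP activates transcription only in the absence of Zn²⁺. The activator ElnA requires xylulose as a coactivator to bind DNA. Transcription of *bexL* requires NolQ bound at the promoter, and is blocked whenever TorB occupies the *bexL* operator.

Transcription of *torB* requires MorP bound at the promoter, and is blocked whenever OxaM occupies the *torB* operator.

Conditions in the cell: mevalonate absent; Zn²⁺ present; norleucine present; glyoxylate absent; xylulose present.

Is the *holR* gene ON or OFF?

ON

Xylulose is present, so ElnA is active.
Norleucine is present, so OxaM is inactive.
Zn²⁺ is present, so MorP is inactive.
Required activator MorP is absent, so *torB* is not transcribed.
So TorB is not produced.
Mevalonate is absent, so LomF is active.
Glyoxylate is absent, so KulE is active.
With repressor LomF bound, *nolQ* is not transcribed.
So NolQ is not produced.
Required activator NolQ is absent, so *bexL* is not transcribed.
So BexL is not produced.
With no repressor bound, *mibN* is transcribed.
So MibN is produced and active.
No repressor is bound and ElnA and MibN are active, so *holR* is transcribed.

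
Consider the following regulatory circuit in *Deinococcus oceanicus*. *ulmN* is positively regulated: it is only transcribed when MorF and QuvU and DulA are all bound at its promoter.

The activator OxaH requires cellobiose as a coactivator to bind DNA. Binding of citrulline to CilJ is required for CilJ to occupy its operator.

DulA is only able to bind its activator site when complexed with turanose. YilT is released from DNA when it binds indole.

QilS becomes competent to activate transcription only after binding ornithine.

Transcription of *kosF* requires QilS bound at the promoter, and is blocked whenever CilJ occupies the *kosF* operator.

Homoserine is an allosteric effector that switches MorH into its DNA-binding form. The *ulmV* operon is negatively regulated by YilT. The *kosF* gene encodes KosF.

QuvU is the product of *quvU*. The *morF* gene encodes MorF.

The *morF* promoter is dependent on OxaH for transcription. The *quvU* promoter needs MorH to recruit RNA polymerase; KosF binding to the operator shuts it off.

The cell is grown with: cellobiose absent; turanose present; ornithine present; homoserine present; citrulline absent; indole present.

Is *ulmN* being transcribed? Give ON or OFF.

OFF

Cellobiose is absent, so OxaH is inactive.
Required activator OxaH is absent, so *morF* is not transcribed.
So MorF is not produced.
Ornithine is present, so QilS is active.
Citrulline is absent, so CilJ is inactive.
No repressor is bound and QilS is active, so *kosF* is transcribed.
So KosF is produced and active.
Homoserine is present, so MorH is active.
With repressor KosF bound, *quvU* is not transcribed.
So QuvU is not produced.
Turanose is present, so DulA is active.
Required activator MorF is absent, so *ulmN* is not transcribed.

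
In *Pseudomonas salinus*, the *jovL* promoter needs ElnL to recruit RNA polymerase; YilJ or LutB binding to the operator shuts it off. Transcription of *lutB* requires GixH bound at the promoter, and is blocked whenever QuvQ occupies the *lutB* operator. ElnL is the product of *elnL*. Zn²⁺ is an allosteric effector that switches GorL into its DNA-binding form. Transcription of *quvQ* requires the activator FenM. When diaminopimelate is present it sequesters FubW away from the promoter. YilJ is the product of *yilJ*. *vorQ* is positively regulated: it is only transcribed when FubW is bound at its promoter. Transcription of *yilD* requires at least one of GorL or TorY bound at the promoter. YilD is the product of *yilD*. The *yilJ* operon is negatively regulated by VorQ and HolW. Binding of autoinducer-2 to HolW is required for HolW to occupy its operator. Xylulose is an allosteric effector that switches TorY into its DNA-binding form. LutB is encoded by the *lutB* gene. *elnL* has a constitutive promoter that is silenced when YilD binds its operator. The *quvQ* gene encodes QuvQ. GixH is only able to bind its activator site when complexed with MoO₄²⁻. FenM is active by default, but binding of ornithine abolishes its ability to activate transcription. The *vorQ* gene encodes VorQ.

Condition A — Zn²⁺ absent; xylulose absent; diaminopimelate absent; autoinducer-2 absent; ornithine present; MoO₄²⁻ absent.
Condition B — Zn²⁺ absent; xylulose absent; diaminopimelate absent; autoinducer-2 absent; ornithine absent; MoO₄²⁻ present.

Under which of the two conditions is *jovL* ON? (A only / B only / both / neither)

both

Condition A:
Zn²⁺ is absent, so GorL is inactive.
Xylulose is absent, so TorY is inactive.
No activator is available at the *yilD* promoter, so *yilD* is not transcribed.
So YilD is not produced.
With no repressor bound, *elnL* is transcribed.
So ElnL is produced and active.
Diaminopimelate is absent, so FubW is active.
No repressor is bound and FubW is active, so *vorQ* is transcribed.
So VorQ is produced and active.
Autoinducer-2 is absent, so HolW is inactive.
With repressor VorQ bound, *yilJ* is not transcribed.
So YilJ is not produced.
Ornithine is present, so FenM is inactive.
Required activator FenM is absent, so *quvQ* is not transcribed.
So QuvQ is not produced.
MoO₄²⁻ is absent, so GixH is inactive.
Required activator GixH is absent, so *lutB* is not transcribed.
So LutB is not produced.
No repressor is bound and ElnL is active, so *jovL* is transcribed.
→ *jovL* is ON in A.
Condition B:
Zn²⁺ is absent, so GorL is inactive.
Xylulose is absent, so TorY is inactive.
No activator is available at the *yilD* promoter, so *yilD* is not transcribed.
So YilD is not produced.
With no repressor bound, *elnL* is transcribed.
So ElnL is produced and active.
Diaminopimelate is absent, so FubW is active.
No repressor is bound and FubW is active, so *vorQ* is transcribed.
So VorQ is produced and active.
Autoinducer-2 is absent, so HolW is inactive.
With repressor VorQ bound, *yilJ* is not transcribed.
So YilJ is not produced.
Ornithine is absent, so FenM is active.
No repressor is bound and FenM is active, so *quvQ* is transcribed.
So QuvQ is produced and active.
MoO₄²⁻ is present, so GixH is active.
With repressor QuvQ bound, *lutB* is not transcribed.
So LutB is not produced.
No repressor is bound and ElnL is active, so *jovL* is transcribed.
→ *jovL* is ON in B.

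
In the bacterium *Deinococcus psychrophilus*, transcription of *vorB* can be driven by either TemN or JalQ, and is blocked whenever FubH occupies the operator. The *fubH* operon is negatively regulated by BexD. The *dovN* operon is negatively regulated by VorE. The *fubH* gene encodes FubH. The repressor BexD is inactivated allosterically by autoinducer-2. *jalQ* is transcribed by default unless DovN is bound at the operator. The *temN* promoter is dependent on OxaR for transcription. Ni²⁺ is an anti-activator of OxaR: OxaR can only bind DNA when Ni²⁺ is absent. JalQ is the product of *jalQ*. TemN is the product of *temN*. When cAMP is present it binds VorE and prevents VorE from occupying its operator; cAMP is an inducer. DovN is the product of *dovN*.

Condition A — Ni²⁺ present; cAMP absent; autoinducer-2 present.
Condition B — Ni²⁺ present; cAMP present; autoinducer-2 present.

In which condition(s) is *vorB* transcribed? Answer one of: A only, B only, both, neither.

neither

Condition A:
Ni²⁺ is present, so OxaR is inactive.
Required activator OxaR is absent, so *temN* is not transcribed.
So TemN is not produced.
cAMP is absent, so VorE is active.
With repressor VorE bound, *dovN* is not transcribed.
So DovN is not produced.
With no repressor bound, *jalQ* is transcribed.
So JalQ is produced and active.
Autoinducer-2 is present, so BexD is inactive.
With no repressor bound, *fubH* is transcribed.
So FubH is produced and active.
With repressor FubH bound, *vorB* is not transcribed.
→ *vorB* is OFF in A.
Condition B:
Ni²⁺ is present, so OxaR is inactive.
Required activator OxaR is absent, so *temN* is not transcribed.
So TemN is not produced.
cAMP is present, so VorE is inactive.
With no repressor bound, *dovN* is transcribed.
So DovN is produced and active.
With repressor DovN bound, *jalQ* is not transcribed.
So JalQ is not produced.
Autoinducer-2 is present, so BexD is inactive.
With no repressor bound, *fubH* is transcribed.
So FubH is produced and active.
With repressor FubH bound, *vorB* is not transcribed.
→ *vorB* is OFF in B.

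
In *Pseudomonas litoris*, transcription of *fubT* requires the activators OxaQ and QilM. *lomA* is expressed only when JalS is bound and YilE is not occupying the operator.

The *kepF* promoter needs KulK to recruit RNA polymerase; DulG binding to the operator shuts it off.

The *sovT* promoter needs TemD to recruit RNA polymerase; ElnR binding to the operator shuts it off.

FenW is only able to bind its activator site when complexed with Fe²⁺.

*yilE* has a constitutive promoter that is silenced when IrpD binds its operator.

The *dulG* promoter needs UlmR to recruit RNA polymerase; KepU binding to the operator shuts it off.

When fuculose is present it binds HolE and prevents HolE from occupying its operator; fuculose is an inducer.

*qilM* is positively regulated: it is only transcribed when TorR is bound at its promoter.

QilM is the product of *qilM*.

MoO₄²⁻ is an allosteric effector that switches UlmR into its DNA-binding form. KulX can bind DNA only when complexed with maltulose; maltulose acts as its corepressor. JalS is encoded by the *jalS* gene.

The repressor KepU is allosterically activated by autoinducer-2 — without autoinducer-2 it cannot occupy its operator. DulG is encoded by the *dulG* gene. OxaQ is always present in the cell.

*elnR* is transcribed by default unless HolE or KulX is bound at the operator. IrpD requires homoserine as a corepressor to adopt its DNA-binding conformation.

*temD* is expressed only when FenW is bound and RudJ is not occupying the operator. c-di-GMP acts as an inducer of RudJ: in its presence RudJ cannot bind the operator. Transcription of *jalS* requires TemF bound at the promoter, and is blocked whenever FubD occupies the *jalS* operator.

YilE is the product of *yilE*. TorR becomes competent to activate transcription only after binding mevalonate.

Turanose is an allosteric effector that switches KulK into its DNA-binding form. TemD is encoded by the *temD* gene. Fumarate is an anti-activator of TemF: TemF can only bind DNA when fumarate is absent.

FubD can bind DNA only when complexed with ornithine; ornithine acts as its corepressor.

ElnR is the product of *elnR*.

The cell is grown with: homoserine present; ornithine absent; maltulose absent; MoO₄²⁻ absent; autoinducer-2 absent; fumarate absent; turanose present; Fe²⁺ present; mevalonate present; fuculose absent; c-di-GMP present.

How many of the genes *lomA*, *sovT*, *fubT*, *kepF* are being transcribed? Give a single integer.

4

Ornithine is absent, so FubD is inactive.
Fumarate is absent, so TemF is active.
No repressor is bound and TemF is active, so *jalS* is transcribed.
So JalS is produced and active.
Homoserine is present, so IrpD is active.
With repressor IrpD bound, *yilE* is not transcribed.
So YilE is not produced.
No repressor is bound and JalS is active, so *lomA* is transcribed.
→ *lomA* is ON.
c-di-GMP is present, so RudJ is inactive.
Fe²⁺ is present, so FenW is active.
No repressor is bound and FenW is active, so *temD* is transcribed.
So TemD is produced and active.
Fuculose is absent, so HolE is active.
Maltulose is absent, so KulX is inactive.
With repressor HolE bound, *elnR* is not transcribed.
So ElnR is not produced.
No repressor is bound and TemD is active, so *sovT* is transcribed.
→ *sovT* is ON.
OxaQ is produced constitutively and is active.
Mevalonate is present, so TorR is active.
No repressor is bound and TorR is active, so *qilM* is transcribed.
So QilM is produced and active.
No repressor is bound and OxaQ and QilM are active, so *fubT* is transcribed.
→ *fubT* is ON.
Turanose is present, so KulK is active.
MoO₄²⁻ is absent, so UlmR is inactive.
Autoinducer-2 is absent, so KepU is inactive.
Required activator UlmR is absent, so *dulG* is not transcribed.
So DulG is not produced.
No repressor is bound and KulK is active, so *kepF* is transcribed.
→ *kepF* is ON.
4 of the 4 genes are transcribed.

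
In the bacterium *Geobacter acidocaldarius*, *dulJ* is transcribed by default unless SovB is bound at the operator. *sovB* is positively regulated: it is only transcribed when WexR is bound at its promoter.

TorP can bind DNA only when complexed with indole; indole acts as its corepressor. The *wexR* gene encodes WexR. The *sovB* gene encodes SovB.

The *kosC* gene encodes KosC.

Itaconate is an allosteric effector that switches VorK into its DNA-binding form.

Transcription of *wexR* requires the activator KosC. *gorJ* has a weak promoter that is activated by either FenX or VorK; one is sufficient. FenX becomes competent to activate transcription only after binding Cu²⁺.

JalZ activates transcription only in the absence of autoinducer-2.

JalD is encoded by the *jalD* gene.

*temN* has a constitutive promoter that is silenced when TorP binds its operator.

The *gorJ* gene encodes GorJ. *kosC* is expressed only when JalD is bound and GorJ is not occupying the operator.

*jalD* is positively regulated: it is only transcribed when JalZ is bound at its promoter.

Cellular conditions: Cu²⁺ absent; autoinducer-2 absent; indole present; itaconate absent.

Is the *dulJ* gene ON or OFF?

Cu²⁺ is absent, so FenX is inactive.
Itaconate is absent, so VorK is inactive.
No activator is available at the *gorJ* promoter, so *gorJ* is not transcribed.
So GorJ is not produced.
Autoinducer-2 is absent, so JalZ is active.
No repressor is bound and JalZ is active, so *jalD* is transcribed.
So JalD is produced and active.
No repressor is bound and JalD is active, so *kosC* is transcribed.
So KosC is produced and active.
No repressor is bound and KosC is active, so *wexR* is transcribed.
So WexR is produced and active.
No repressor is bound and WexR is active, so *sovB* is transcribed.
So SovB is produced and active.
With repressor SovB bound, *dulJ* is not transcribed.

OFF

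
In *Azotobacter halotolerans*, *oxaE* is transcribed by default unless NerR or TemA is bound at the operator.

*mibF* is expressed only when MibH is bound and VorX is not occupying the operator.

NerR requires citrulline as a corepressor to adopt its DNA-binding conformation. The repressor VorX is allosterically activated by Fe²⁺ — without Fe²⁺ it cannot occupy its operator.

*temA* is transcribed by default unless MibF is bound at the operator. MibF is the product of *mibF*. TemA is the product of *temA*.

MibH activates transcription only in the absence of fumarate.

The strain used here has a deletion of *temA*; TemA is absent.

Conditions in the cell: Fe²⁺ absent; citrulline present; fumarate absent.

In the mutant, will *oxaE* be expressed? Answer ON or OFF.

Citrulline is present, so NerR is active.
TemA is non-functional in this strain, so it has no effect.
With repressor NerR bound, *oxaE* is not transcribed.

OFF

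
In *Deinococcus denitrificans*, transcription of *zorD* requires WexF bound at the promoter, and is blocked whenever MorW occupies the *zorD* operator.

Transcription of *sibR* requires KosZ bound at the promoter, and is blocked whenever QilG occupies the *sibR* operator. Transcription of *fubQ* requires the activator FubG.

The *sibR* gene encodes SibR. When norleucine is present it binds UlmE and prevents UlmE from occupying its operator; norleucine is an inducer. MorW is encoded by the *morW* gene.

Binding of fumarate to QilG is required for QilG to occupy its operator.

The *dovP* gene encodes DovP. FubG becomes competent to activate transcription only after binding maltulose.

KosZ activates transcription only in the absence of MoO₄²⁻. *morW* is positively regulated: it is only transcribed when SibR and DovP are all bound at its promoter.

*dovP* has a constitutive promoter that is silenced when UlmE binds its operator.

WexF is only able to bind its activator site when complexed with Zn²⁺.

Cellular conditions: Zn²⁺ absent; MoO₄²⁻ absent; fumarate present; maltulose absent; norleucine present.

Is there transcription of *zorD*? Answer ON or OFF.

OFF

Zn²⁺ is absent, so WexF is inactive.
Fumarate is present, so QilG is active.
MoO₄²⁻ is absent, so KosZ is active.
With repressor QilG bound, *sibR* is not transcribed.
So SibR is not produced.
Norleucine is present, so UlmE is inactive.
With no repressor bound, *dovP* is transcribed.
So DovP is produced and active.
Required activator SibR is absent, so *morW* is not transcribed.
So MorW is not produced.
Required activator WexF is absent, so *zorD* is not transcribed.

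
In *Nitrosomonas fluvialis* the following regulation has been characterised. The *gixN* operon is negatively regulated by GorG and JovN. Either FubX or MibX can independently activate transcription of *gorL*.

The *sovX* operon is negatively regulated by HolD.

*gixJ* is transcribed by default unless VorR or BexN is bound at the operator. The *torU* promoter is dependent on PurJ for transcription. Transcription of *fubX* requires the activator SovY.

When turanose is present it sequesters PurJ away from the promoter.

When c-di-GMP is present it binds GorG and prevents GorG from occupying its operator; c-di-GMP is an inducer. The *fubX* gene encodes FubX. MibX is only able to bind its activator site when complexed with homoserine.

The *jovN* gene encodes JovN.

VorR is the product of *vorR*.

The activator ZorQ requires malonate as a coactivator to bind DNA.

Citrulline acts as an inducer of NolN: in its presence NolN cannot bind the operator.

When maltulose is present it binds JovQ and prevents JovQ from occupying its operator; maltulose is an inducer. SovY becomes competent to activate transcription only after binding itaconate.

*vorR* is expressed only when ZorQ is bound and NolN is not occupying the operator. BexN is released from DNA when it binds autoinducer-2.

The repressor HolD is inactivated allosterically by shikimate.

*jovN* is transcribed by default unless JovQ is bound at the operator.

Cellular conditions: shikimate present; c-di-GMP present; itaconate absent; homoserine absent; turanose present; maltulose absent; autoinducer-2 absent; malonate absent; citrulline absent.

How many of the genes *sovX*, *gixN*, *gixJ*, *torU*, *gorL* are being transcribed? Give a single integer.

2

Shikimate is present, so HolD is inactive.
With no repressor bound, *sovX* is transcribed.
→ *sovX* is ON.
c-di-GMP is present, so GorG is inactive.
Maltulose is absent, so JovQ is active.
With repressor JovQ bound, *jovN* is not transcribed.
So JovN is not produced.
With no repressor bound, *gixN* is transcribed.
→ *gixN* is ON.
Citrulline is absent, so NolN is active.
Malonate is absent, so ZorQ is inactive.
With repressor NolN bound, *vorR* is not transcribed.
So VorR is not produced.
Autoinducer-2 is absent, so BexN is active.
With repressor BexN bound, *gixJ* is not transcribed.
→ *gixJ* is OFF.
Turanose is present, so PurJ is inactive.
Required activator PurJ is absent, so *torU* is not transcribed.
→ *torU* is OFF.
Itaconate is absent, so SovY is inactive.
Required activator SovY is absent, so *fubX* is not transcribed.
So FubX is not produced.
Homoserine is absent, so MibX is inactive.
No activator is available at the *gorL* promoter, so *gorL* is not transcribed.
→ *gorL* is OFF.
2 of the 5 genes are transcribed.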